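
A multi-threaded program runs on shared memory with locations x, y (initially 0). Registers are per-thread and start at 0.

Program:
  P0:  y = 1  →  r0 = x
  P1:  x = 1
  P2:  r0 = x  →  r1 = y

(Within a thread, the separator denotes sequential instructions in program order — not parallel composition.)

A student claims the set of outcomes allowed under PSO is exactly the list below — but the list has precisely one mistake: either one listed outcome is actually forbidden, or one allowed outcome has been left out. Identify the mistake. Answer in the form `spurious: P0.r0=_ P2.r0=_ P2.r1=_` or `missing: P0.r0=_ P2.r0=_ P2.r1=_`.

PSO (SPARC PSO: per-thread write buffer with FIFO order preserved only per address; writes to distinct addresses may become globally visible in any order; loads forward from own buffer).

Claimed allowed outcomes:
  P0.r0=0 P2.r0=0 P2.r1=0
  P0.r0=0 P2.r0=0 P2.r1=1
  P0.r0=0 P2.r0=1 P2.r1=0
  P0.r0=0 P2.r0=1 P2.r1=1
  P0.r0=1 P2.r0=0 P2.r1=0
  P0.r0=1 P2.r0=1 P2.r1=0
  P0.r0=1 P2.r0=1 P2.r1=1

missing: P0.r0=1 P2.r0=0 P2.r1=1

outcome vector order: (P0.r0,P2.r0,P2.r1)
[PSO] allowed = {000, 001, 010, 011, 100, 101, 110, 111}
PSO∖claimed = {101}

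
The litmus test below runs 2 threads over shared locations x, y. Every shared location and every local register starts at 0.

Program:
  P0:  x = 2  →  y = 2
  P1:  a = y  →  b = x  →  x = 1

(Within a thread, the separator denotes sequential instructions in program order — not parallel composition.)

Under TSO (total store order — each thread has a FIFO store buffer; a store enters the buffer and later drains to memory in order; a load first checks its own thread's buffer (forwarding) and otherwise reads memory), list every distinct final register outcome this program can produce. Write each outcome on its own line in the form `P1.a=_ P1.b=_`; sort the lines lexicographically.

P1.a=0 P1.b=0
P1.a=0 P1.b=2
P1.a=2 P1.b=2

outcome vector order: (P1.a,P1.b)
|TSO outcomes| = 3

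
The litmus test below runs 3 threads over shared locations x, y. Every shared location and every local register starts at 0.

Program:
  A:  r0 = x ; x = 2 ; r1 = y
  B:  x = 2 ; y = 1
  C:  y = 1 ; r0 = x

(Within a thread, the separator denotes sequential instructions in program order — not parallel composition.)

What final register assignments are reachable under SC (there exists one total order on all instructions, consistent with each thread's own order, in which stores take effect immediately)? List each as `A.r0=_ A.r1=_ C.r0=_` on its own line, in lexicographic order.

A.r0=0 A.r1=0 C.r0=2
A.r0=0 A.r1=1 C.r0=0
A.r0=0 A.r1=1 C.r0=2
A.r0=2 A.r1=0 C.r0=2
A.r0=2 A.r1=1 C.r0=0
A.r0=2 A.r1=1 C.r0=2

outcome vector order: (A.r0,A.r1,C.r0)
|SC outcomes| = 6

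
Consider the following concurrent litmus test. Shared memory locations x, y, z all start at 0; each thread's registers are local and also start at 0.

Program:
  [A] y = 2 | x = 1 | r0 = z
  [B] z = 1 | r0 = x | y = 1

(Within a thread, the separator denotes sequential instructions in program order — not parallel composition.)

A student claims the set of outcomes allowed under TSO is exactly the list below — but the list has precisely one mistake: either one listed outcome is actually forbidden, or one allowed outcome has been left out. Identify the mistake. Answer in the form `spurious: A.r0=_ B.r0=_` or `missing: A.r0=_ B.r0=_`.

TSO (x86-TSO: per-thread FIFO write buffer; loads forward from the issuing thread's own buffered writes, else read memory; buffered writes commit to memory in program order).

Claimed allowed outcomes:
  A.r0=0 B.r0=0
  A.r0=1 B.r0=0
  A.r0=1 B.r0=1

outcome vector order: (A.r0,B.r0)
under TSO → 0/0 0/1 1/0 1/1
TSO∖claimed = {0/1}

missing: A.r0=0 B.r0=1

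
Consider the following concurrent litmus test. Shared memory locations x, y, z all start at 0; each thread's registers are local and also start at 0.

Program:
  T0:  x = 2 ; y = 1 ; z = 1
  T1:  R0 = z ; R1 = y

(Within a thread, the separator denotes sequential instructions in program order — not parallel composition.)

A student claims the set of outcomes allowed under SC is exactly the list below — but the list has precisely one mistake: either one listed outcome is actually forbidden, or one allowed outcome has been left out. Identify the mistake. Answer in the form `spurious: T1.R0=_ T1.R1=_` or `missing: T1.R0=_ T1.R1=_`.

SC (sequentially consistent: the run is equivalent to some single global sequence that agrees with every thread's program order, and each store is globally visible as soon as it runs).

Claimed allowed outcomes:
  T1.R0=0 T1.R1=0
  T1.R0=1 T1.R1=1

outcome vector order: (T1.R0,T1.R1)
SC: 3 outcomes — {00; 01; 11}
SC∖claimed = {01}

missing: T1.R0=0 T1.R1=1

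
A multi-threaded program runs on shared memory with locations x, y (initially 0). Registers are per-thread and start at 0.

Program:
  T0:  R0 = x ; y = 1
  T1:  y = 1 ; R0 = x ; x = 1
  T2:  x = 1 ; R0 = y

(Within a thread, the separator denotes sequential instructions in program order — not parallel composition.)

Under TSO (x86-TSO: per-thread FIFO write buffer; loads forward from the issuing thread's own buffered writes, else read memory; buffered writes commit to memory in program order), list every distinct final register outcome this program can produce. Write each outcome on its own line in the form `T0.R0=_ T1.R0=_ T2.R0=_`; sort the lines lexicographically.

outcome vector order: (T0.R0,T1.R0,T2.R0)
|TSO outcomes| = 8

T0.R0=0 T1.R0=0 T2.R0=0
T0.R0=0 T1.R0=0 T2.R0=1
T0.R0=0 T1.R0=1 T2.R0=0
T0.R0=0 T1.R0=1 T2.R0=1
T0.R0=1 T1.R0=0 T2.R0=0
T0.R0=1 T1.R0=0 T2.R0=1
T0.R0=1 T1.R0=1 T2.R0=0
T0.R0=1 T1.R0=1 T2.R0=1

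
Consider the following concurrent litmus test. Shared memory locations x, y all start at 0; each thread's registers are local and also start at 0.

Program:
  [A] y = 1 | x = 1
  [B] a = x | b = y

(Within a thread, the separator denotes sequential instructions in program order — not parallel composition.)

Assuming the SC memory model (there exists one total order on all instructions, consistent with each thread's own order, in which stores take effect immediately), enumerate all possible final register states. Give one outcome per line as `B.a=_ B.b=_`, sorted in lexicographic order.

B.a=0 B.b=0
B.a=0 B.b=1
B.a=1 B.b=1

outcome vector order: (B.a,B.b)
|SC outcomes| = 3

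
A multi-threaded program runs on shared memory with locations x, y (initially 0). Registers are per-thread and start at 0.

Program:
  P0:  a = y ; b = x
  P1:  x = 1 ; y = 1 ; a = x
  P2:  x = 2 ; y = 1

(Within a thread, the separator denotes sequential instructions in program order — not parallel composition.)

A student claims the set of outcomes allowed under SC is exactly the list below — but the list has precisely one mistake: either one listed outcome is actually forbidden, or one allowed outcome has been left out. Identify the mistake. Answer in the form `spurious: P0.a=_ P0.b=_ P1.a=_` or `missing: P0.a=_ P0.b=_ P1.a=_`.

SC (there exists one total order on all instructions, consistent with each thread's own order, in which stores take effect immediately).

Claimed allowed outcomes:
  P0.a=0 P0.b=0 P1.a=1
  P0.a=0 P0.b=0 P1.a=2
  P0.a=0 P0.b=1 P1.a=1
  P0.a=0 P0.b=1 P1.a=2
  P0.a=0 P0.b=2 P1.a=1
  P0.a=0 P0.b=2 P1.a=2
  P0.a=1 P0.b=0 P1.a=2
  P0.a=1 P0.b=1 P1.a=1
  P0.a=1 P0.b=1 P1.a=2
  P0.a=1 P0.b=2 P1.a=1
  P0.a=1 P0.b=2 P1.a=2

spurious: P0.a=1 P0.b=0 P1.a=2

outcome vector order: (P0.a,P0.b,P1.a)
[SC] allowed = {0/0/1 0/0/2 0/1/1 0/1/2 0/2/1 0/2/2 1/1/1 1/1/2 1/2/1 1/2/2}
claimed∖SC = {1/0/2}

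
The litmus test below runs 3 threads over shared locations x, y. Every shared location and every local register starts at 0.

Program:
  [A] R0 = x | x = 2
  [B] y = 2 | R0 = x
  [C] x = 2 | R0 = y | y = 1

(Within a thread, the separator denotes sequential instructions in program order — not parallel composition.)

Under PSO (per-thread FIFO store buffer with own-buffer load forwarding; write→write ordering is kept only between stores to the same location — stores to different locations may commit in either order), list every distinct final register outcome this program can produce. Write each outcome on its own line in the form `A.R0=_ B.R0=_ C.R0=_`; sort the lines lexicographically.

outcome vector order: (A.R0,B.R0,C.R0)
|PSO outcomes| = 8

A.R0=0 B.R0=0 C.R0=0
A.R0=0 B.R0=0 C.R0=2
A.R0=0 B.R0=2 C.R0=0
A.R0=0 B.R0=2 C.R0=2
A.R0=2 B.R0=0 C.R0=0
A.R0=2 B.R0=0 C.R0=2
A.R0=2 B.R0=2 C.R0=0
A.R0=2 B.R0=2 C.R0=2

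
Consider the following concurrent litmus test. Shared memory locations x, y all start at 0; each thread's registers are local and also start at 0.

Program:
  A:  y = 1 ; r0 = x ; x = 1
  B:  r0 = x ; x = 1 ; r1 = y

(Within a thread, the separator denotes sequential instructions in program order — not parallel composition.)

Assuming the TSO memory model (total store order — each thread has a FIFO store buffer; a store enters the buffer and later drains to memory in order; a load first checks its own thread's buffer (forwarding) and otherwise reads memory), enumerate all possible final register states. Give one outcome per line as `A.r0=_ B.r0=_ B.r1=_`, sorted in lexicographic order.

A.r0=0 B.r0=0 B.r1=0
A.r0=0 B.r0=0 B.r1=1
A.r0=0 B.r0=1 B.r1=1
A.r0=1 B.r0=0 B.r1=0
A.r0=1 B.r0=0 B.r1=1

outcome vector order: (A.r0,B.r0,B.r1)
|TSO outcomes| = 5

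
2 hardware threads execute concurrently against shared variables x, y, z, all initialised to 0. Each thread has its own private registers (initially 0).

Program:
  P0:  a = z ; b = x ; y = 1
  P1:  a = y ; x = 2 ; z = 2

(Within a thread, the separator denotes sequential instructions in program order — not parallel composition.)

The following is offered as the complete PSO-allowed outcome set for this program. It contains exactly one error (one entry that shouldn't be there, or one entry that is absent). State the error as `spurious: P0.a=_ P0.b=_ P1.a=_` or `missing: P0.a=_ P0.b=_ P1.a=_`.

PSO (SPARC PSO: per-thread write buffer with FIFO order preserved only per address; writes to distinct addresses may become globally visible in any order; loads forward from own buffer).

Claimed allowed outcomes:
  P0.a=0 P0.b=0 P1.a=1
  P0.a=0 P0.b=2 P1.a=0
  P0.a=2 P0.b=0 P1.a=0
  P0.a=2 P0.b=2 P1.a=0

missing: P0.a=0 P0.b=0 P1.a=0

outcome vector order: (P0.a,P0.b,P1.a)
under PSO → <0 0 0>; <0 0 1>; <0 2 0>; <2 0 0>; <2 2 0>
PSO∖claimed = {<0 0 0>}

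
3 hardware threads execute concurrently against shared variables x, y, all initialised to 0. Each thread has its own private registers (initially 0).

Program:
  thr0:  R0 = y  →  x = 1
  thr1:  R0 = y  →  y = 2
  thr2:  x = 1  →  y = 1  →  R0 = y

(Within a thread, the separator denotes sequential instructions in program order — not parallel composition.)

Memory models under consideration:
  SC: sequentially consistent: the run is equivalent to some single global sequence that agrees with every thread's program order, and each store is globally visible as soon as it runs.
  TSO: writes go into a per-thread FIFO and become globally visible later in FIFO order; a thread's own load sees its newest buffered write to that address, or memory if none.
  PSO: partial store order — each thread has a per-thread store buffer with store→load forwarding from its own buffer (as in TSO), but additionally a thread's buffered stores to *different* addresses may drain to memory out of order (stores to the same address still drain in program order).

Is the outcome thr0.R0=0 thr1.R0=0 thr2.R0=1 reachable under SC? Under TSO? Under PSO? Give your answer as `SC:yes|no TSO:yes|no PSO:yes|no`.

SC:yes TSO:yes PSO:yes

outcome vector order: (thr0.R0,thr1.R0,thr2.R0)
SC (12): 001, 002, 011, 012, 101, 102, 111, 112, 201, 202, 211, 212
TSO (12): 001, 002, 011, 012, 101, 102, 111, 112, 201, 202, 211, 212
PSO (12): 001, 002, 011, 012, 101, 102, 111, 112, 201, 202, 211, 212
target 001 ∈ {SC,TSO,PSO}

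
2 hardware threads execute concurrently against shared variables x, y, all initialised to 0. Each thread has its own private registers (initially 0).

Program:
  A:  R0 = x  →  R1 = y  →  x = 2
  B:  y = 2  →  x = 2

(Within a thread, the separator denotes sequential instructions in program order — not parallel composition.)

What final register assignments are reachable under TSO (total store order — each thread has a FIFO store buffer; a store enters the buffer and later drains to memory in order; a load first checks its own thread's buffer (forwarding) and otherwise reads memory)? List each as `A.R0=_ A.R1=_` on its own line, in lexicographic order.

outcome vector order: (A.R0,A.R1)
|TSO outcomes| = 3

A.R0=0 A.R1=0
A.R0=0 A.R1=2
A.R0=2 A.R1=2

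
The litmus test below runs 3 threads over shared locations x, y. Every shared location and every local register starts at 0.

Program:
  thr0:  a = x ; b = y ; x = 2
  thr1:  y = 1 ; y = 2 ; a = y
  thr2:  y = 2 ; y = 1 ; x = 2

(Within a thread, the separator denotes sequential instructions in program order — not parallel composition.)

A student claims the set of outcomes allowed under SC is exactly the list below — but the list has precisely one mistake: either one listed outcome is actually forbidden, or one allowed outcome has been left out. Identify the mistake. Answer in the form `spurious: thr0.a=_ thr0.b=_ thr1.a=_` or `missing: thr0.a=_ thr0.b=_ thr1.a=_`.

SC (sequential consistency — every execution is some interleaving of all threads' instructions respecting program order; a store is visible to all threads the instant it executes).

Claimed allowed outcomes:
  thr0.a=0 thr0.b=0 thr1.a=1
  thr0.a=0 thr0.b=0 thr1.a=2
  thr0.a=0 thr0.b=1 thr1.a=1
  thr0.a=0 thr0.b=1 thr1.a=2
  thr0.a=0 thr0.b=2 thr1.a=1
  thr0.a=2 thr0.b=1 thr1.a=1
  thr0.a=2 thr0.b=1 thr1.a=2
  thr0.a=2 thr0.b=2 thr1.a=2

missing: thr0.a=0 thr0.b=2 thr1.a=2

outcome vector order: (thr0.a,thr0.b,thr1.a)
[SC] allowed = {<0 0 1>; <0 0 2>; <0 1 1>; <0 1 2>; <0 2 1>; <0 2 2>; <2 1 1>; <2 1 2>; <2 2 2>}
SC∖claimed = {<0 2 2>}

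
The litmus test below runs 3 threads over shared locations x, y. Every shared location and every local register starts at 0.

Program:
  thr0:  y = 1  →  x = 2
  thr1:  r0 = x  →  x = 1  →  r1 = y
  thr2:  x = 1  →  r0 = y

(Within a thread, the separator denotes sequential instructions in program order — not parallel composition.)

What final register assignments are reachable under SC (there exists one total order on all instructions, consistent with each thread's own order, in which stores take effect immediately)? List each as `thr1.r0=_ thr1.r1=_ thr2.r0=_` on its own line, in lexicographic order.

thr1.r0=0 thr1.r1=0 thr2.r0=0
thr1.r0=0 thr1.r1=0 thr2.r0=1
thr1.r0=0 thr1.r1=1 thr2.r0=0
thr1.r0=0 thr1.r1=1 thr2.r0=1
thr1.r0=1 thr1.r1=0 thr2.r0=0
thr1.r0=1 thr1.r1=0 thr2.r0=1
thr1.r0=1 thr1.r1=1 thr2.r0=0
thr1.r0=1 thr1.r1=1 thr2.r0=1
thr1.r0=2 thr1.r1=1 thr2.r0=0
thr1.r0=2 thr1.r1=1 thr2.r0=1

outcome vector order: (thr1.r0,thr1.r1,thr2.r0)
|SC outcomes| = 10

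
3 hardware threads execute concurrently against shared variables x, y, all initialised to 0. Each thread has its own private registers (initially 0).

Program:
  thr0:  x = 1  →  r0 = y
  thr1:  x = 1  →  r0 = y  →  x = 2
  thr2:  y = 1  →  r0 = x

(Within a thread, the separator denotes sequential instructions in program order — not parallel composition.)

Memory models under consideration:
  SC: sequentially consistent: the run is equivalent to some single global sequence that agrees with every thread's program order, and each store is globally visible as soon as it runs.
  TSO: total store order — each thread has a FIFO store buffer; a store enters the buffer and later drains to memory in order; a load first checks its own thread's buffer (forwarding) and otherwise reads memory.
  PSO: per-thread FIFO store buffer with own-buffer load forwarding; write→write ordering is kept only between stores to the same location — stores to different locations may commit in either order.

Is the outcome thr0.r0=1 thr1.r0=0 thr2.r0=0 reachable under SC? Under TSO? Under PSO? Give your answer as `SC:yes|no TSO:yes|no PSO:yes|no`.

SC:no TSO:yes PSO:yes

outcome vector order: (thr0.r0,thr1.r0,thr2.r0)
SC: 9 outcomes — {(0,0,1) (0,0,2) (0,1,1) (0,1,2) (1,0,1) (1,0,2) (1,1,0) (1,1,1) (1,1,2)}
TSO: 12 outcomes — {(0,0,0) (0,0,1) (0,0,2) (0,1,0) (0,1,1) (0,1,2) (1,0,0) (1,0,1) (1,0,2) (1,1,0) (1,1,1) (1,1,2)}
PSO: 12 outcomes — {(0,0,0) (0,0,1) (0,0,2) (0,1,0) (0,1,1) (0,1,2) (1,0,0) (1,0,1) (1,0,2) (1,1,0) (1,1,1) (1,1,2)}
target (1,0,0) ∈ {TSO,PSO}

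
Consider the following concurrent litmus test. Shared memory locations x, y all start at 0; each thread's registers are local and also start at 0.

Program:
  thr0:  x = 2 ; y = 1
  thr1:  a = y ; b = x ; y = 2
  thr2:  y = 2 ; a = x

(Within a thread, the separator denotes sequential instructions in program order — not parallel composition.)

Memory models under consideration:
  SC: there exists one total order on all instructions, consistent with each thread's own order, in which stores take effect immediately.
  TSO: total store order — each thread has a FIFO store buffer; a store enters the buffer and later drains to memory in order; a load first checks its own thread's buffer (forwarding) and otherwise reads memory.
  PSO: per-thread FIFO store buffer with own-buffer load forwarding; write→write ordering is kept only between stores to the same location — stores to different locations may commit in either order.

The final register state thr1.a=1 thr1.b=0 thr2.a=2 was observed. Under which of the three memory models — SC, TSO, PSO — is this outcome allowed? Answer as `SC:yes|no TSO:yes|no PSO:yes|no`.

SC:no TSO:no PSO:yes

outcome vector order: (thr1.a,thr1.b,thr2.a)
under SC → (0,0,0), (0,0,2), (0,2,0), (0,2,2), (1,2,0), (1,2,2), (2,0,0), (2,0,2), (2,2,0), (2,2,2)
under TSO → (0,0,0), (0,0,2), (0,2,0), (0,2,2), (1,2,0), (1,2,2), (2,0,0), (2,0,2), (2,2,0), (2,2,2)
under PSO → (0,0,0), (0,0,2), (0,2,0), (0,2,2), (1,0,0), (1,0,2), (1,2,0), (1,2,2), (2,0,0), (2,0,2), (2,2,0), (2,2,2)
target (1,0,2) ∈ {PSO}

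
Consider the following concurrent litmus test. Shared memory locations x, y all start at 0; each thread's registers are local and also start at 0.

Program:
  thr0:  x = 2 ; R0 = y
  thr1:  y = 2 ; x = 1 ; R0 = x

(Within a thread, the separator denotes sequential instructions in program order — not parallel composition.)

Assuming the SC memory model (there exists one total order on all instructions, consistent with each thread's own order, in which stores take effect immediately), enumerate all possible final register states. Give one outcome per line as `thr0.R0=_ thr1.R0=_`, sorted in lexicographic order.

thr0.R0=0 thr1.R0=1
thr0.R0=2 thr1.R0=1
thr0.R0=2 thr1.R0=2

outcome vector order: (thr0.R0,thr1.R0)
|SC outcomes| = 3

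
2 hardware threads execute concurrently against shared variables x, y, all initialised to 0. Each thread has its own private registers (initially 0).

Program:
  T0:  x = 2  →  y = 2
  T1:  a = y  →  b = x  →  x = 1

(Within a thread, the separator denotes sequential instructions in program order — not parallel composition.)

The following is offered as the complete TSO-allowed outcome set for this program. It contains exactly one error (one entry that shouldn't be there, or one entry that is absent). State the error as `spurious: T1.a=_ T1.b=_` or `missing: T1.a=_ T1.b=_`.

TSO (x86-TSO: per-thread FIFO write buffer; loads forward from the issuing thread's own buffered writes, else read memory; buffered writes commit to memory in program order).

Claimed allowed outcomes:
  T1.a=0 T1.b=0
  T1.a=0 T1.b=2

missing: T1.a=2 T1.b=2

outcome vector order: (T1.a,T1.b)
TSO: 3 outcomes — {(0,0), (0,2), (2,2)}
TSO∖claimed = {(2,2)}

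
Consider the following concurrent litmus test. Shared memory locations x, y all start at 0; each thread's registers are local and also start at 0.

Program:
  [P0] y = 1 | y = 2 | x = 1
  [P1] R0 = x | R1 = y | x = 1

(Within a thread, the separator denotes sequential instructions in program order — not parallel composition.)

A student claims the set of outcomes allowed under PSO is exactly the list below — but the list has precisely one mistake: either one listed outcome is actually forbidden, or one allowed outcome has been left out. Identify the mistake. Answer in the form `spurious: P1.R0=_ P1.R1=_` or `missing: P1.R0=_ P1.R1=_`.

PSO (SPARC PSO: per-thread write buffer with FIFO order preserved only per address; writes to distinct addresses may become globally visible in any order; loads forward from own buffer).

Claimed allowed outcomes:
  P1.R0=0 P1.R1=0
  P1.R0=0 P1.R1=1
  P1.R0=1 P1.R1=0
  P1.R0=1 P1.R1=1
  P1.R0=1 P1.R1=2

outcome vector order: (P1.R0,P1.R1)
[PSO] allowed = {<0 0> <0 1> <0 2> <1 0> <1 1> <1 2>}
PSO∖claimed = {<0 2>}

missing: P1.R0=0 P1.R1=2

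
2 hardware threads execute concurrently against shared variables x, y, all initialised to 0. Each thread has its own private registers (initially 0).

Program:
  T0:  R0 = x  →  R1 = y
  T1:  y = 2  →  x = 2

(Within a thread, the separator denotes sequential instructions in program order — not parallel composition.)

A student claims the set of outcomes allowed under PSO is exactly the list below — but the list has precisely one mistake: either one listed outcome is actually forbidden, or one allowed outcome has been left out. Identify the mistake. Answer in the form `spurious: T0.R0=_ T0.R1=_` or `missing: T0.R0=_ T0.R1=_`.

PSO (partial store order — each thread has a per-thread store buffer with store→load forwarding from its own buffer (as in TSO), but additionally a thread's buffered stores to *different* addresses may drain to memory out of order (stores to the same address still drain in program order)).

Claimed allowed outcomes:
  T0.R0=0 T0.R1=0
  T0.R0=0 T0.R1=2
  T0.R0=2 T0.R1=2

missing: T0.R0=2 T0.R1=0

outcome vector order: (T0.R0,T0.R1)
PSO (4): (0,0) (0,2) (2,0) (2,2)
PSO∖claimed = {(2,0)}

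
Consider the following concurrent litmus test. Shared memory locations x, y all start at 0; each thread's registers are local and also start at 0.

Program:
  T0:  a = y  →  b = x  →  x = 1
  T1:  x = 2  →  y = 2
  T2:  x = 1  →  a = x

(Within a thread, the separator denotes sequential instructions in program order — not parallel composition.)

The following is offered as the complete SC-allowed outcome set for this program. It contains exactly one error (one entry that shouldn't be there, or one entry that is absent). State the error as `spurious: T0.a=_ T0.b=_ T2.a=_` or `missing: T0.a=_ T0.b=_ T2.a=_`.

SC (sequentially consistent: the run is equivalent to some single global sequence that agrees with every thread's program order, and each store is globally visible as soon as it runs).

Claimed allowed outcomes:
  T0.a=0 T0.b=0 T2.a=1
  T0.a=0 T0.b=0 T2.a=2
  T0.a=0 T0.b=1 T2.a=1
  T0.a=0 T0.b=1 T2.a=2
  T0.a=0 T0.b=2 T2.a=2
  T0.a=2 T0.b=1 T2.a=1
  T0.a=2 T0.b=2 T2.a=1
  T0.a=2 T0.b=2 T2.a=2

outcome vector order: (T0.a,T0.b,T2.a)
under SC → <0 0 1>; <0 0 2>; <0 1 1>; <0 1 2>; <0 2 1>; <0 2 2>; <2 1 1>; <2 2 1>; <2 2 2>
SC∖claimed = {<0 2 1>}

missing: T0.a=0 T0.b=2 T2.a=1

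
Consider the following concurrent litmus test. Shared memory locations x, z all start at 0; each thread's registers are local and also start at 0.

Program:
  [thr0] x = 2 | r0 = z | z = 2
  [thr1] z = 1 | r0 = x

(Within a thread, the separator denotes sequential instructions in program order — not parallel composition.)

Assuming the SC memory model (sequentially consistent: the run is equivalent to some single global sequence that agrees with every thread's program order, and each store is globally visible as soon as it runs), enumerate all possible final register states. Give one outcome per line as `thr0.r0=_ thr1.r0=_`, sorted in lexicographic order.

thr0.r0=0 thr1.r0=2
thr0.r0=1 thr1.r0=0
thr0.r0=1 thr1.r0=2

outcome vector order: (thr0.r0,thr1.r0)
|SC outcomes| = 3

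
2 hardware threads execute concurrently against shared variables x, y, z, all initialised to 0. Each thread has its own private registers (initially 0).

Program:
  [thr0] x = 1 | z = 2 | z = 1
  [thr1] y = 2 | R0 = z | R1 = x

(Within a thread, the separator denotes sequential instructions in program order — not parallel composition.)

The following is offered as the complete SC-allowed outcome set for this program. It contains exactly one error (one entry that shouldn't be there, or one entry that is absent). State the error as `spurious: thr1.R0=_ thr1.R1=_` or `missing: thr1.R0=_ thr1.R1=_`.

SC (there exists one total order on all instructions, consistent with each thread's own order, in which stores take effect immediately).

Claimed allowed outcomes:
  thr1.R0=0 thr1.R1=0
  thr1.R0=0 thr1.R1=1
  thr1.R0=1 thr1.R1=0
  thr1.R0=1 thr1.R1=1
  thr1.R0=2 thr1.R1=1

spurious: thr1.R0=1 thr1.R1=0

outcome vector order: (thr1.R0,thr1.R1)
[SC] allowed = {00, 01, 11, 21}
claimed∖SC = {10}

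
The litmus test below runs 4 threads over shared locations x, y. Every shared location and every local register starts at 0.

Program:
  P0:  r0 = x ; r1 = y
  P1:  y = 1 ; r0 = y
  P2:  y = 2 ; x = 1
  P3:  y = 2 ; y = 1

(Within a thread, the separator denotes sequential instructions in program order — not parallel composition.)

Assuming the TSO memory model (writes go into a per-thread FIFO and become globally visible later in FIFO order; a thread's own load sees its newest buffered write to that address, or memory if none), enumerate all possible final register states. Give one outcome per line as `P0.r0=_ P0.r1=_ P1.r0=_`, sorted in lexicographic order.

outcome vector order: (P0.r0,P0.r1,P1.r0)
|TSO outcomes| = 10

P0.r0=0 P0.r1=0 P1.r0=1
P0.r0=0 P0.r1=0 P1.r0=2
P0.r0=0 P0.r1=1 P1.r0=1
P0.r0=0 P0.r1=1 P1.r0=2
P0.r0=0 P0.r1=2 P1.r0=1
P0.r0=0 P0.r1=2 P1.r0=2
P0.r0=1 P0.r1=1 P1.r0=1
P0.r0=1 P0.r1=1 P1.r0=2
P0.r0=1 P0.r1=2 P1.r0=1
P0.r0=1 P0.r1=2 P1.r0=2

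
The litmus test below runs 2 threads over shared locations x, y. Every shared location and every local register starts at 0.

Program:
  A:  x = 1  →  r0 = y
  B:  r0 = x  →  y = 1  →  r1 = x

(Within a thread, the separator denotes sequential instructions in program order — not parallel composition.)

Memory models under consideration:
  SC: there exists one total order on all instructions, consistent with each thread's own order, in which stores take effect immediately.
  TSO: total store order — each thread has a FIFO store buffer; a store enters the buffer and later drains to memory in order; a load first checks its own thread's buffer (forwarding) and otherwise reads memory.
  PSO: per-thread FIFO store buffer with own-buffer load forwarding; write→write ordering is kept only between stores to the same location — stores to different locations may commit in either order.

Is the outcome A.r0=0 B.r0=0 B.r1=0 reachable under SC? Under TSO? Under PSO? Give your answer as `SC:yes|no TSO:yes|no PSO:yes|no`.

SC:no TSO:yes PSO:yes

outcome vector order: (A.r0,B.r0,B.r1)
under SC → (0,0,1), (0,1,1), (1,0,0), (1,0,1), (1,1,1)
under TSO → (0,0,0), (0,0,1), (0,1,1), (1,0,0), (1,0,1), (1,1,1)
under PSO → (0,0,0), (0,0,1), (0,1,1), (1,0,0), (1,0,1), (1,1,1)
target (0,0,0) ∈ {TSO,PSO}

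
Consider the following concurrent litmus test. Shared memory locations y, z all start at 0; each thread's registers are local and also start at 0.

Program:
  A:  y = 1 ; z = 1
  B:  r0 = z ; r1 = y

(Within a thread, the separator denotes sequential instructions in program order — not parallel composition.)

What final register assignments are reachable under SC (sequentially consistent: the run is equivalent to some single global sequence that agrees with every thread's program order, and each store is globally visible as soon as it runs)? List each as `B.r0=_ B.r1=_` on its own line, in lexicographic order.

outcome vector order: (B.r0,B.r1)
|SC outcomes| = 3

B.r0=0 B.r1=0
B.r0=0 B.r1=1
B.r0=1 B.r1=1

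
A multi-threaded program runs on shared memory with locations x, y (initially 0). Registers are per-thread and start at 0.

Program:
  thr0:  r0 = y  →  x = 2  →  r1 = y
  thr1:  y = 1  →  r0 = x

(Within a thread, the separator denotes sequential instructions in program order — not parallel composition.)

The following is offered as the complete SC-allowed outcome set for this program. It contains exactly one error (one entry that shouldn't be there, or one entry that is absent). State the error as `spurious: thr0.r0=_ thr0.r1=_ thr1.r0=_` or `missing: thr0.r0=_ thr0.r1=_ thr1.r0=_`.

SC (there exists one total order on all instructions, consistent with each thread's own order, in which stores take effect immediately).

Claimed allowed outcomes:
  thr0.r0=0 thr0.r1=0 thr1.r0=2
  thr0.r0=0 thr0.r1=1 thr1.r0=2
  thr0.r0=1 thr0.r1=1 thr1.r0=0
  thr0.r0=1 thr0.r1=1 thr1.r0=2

outcome vector order: (thr0.r0,thr0.r1,thr1.r0)
SC (5): (0,0,2), (0,1,0), (0,1,2), (1,1,0), (1,1,2)
SC∖claimed = {(0,1,0)}

missing: thr0.r0=0 thr0.r1=1 thr1.r0=0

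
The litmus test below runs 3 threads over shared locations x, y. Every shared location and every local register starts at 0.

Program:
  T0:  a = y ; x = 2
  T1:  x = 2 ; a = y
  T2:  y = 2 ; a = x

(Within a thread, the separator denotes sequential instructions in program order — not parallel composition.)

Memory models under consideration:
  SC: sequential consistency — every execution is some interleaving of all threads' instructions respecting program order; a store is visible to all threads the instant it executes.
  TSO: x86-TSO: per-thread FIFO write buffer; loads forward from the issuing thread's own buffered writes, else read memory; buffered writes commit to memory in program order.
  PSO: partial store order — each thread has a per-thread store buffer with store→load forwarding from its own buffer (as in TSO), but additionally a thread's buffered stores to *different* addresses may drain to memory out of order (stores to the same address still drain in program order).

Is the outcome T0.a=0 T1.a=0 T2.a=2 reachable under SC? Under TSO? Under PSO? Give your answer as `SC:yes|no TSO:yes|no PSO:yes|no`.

outcome vector order: (T0.a,T1.a,T2.a)
[SC] allowed = {<0 0 2>, <0 2 0>, <0 2 2>, <2 0 2>, <2 2 0>, <2 2 2>}
[TSO] allowed = {<0 0 0>, <0 0 2>, <0 2 0>, <0 2 2>, <2 0 0>, <2 0 2>, <2 2 0>, <2 2 2>}
[PSO] allowed = {<0 0 0>, <0 0 2>, <0 2 0>, <0 2 2>, <2 0 0>, <2 0 2>, <2 2 0>, <2 2 2>}
target <0 0 2> ∈ {SC,TSO,PSO}

SC:yes TSO:yes PSO:yes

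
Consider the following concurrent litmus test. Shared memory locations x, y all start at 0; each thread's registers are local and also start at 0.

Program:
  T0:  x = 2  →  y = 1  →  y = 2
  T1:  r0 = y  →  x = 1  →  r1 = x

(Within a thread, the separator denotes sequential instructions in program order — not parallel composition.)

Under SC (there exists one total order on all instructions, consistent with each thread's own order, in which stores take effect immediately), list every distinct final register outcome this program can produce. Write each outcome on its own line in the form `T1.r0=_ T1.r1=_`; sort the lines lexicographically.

T1.r0=0 T1.r1=1
T1.r0=0 T1.r1=2
T1.r0=1 T1.r1=1
T1.r0=2 T1.r1=1

outcome vector order: (T1.r0,T1.r1)
|SC outcomes| = 4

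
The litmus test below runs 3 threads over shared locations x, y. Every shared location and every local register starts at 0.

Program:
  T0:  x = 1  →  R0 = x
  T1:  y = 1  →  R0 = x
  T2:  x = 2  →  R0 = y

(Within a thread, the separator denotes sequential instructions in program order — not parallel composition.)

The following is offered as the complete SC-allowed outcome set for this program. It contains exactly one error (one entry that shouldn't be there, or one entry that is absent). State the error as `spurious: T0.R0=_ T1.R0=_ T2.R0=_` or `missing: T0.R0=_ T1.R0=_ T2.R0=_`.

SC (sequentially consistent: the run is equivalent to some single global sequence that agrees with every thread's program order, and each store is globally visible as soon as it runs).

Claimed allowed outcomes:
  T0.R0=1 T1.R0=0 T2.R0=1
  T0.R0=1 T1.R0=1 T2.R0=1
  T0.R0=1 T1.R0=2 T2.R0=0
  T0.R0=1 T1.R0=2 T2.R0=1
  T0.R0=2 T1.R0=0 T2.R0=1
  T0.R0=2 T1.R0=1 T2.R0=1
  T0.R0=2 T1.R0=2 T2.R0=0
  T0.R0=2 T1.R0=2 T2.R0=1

missing: T0.R0=1 T1.R0=1 T2.R0=0

outcome vector order: (T0.R0,T1.R0,T2.R0)
[SC] allowed = {1/0/1, 1/1/0, 1/1/1, 1/2/0, 1/2/1, 2/0/1, 2/1/1, 2/2/0, 2/2/1}
SC∖claimed = {1/1/0}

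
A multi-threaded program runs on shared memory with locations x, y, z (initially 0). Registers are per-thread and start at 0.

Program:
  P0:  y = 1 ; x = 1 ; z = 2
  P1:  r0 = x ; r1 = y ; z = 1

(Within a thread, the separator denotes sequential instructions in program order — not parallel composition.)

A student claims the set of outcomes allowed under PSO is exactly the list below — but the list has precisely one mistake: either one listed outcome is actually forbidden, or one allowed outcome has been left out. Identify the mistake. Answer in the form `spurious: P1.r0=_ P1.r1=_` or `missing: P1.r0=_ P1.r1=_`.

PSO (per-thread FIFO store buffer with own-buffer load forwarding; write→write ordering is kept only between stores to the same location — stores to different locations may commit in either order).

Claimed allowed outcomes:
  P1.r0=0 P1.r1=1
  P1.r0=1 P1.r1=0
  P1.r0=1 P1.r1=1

outcome vector order: (P1.r0,P1.r1)
under PSO → (0,0); (0,1); (1,0); (1,1)
PSO∖claimed = {(0,0)}

missing: P1.r0=0 P1.r1=0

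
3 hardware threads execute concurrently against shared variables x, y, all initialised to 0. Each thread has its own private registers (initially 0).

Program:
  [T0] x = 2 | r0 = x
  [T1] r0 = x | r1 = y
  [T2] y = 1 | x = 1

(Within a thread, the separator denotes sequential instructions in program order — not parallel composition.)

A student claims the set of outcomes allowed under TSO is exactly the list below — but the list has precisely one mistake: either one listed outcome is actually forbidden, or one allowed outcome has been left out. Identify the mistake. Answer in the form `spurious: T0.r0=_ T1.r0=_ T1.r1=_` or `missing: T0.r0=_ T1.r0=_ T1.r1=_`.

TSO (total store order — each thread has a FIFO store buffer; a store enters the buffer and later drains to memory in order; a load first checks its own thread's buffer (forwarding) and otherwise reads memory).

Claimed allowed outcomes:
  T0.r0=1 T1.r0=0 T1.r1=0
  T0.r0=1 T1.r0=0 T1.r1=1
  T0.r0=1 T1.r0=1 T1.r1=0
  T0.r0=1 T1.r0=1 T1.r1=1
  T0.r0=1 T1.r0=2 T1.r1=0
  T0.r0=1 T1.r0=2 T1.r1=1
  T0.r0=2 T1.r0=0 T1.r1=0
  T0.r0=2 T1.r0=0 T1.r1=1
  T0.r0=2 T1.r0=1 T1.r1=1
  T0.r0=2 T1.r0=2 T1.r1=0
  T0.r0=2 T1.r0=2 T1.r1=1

outcome vector order: (T0.r0,T1.r0,T1.r1)
TSO: 10 outcomes — {(1,0,0), (1,0,1), (1,1,1), (1,2,0), (1,2,1), (2,0,0), (2,0,1), (2,1,1), (2,2,0), (2,2,1)}
claimed∖TSO = {(1,1,0)}

spurious: T0.r0=1 T1.r0=1 T1.r1=0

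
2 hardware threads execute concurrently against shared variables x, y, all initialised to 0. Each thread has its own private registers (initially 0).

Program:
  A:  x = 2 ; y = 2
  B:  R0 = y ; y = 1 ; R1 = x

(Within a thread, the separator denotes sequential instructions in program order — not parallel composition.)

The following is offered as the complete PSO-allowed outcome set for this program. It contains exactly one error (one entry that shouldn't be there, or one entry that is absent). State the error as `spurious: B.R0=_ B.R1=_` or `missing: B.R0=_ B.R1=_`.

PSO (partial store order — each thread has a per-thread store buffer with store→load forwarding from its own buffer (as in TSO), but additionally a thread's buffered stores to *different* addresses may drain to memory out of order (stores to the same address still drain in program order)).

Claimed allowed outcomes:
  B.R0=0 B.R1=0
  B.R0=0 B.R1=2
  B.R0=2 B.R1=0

outcome vector order: (B.R0,B.R1)
[PSO] allowed = {00, 02, 20, 22}
PSO∖claimed = {22}

missing: B.R0=2 B.R1=2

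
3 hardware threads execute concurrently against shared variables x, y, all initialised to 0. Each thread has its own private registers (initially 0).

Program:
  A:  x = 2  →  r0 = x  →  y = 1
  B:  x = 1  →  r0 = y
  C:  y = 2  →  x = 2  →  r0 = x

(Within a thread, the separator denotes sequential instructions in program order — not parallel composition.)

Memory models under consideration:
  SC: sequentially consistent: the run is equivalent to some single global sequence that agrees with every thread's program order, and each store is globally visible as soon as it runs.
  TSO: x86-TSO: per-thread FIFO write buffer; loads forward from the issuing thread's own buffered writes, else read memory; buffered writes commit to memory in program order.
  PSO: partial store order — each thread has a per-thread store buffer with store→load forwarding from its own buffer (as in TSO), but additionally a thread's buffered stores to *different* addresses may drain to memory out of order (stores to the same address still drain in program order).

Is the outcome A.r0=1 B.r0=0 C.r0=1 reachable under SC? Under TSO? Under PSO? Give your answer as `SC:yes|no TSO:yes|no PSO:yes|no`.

outcome vector order: (A.r0,B.r0,C.r0)
SC: 10 outcomes — {(1,0,2); (1,1,1); (1,1,2); (1,2,1); (1,2,2); (2,0,2); (2,1,1); (2,1,2); (2,2,1); (2,2,2)}
TSO: 12 outcomes — {(1,0,1); (1,0,2); (1,1,1); (1,1,2); (1,2,1); (1,2,2); (2,0,1); (2,0,2); (2,1,1); (2,1,2); (2,2,1); (2,2,2)}
PSO: 12 outcomes — {(1,0,1); (1,0,2); (1,1,1); (1,1,2); (1,2,1); (1,2,2); (2,0,1); (2,0,2); (2,1,1); (2,1,2); (2,2,1); (2,2,2)}
target (1,0,1) ∈ {TSO,PSO}

SC:no TSO:yes PSO:yes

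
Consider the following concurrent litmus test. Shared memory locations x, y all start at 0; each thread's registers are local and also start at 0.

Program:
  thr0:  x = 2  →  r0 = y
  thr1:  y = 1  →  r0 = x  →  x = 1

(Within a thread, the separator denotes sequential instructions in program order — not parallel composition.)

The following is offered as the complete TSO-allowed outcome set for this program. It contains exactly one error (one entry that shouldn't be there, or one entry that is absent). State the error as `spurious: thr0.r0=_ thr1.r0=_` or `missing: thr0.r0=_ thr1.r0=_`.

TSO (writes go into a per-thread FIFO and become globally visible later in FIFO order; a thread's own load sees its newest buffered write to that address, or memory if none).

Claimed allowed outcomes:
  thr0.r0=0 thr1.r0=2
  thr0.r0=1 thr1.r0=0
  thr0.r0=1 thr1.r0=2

missing: thr0.r0=0 thr1.r0=0

outcome vector order: (thr0.r0,thr1.r0)
TSO: 4 outcomes — {00, 02, 10, 12}
TSO∖claimed = {00}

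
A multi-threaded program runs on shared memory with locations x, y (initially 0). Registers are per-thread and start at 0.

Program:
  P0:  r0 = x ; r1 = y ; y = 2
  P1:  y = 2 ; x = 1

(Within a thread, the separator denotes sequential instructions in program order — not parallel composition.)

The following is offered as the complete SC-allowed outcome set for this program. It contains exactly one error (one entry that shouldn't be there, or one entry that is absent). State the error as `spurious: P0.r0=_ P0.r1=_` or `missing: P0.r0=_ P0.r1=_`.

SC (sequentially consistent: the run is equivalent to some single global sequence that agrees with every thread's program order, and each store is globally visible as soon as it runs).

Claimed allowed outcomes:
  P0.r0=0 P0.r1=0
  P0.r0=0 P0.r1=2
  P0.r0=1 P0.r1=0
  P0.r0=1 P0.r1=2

outcome vector order: (P0.r0,P0.r1)
SC (3): <0 0> <0 2> <1 2>
claimed∖SC = {<1 0>}

spurious: P0.r0=1 P0.r1=0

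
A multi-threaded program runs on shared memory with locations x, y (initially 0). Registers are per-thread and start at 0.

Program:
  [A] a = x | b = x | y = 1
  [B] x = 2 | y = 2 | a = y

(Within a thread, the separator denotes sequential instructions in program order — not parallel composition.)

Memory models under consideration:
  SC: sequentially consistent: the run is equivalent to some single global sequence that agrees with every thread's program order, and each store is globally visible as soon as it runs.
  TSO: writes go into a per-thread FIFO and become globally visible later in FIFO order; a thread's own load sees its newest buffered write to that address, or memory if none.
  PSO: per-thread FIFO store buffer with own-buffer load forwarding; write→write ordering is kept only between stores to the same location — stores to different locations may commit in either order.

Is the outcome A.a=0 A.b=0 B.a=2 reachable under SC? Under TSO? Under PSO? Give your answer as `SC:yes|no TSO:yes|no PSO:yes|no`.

SC:yes TSO:yes PSO:yes

outcome vector order: (A.a,A.b,B.a)
under SC → (0,0,1) (0,0,2) (0,2,1) (0,2,2) (2,2,1) (2,2,2)
under TSO → (0,0,1) (0,0,2) (0,2,1) (0,2,2) (2,2,1) (2,2,2)
under PSO → (0,0,1) (0,0,2) (0,2,1) (0,2,2) (2,2,1) (2,2,2)
target (0,0,2) ∈ {SC,TSO,PSO}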